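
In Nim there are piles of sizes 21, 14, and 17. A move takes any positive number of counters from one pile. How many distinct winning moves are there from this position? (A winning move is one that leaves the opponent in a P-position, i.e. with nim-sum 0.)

Compute the nim-sum pairwise:
21 ⊕ 14 = 27
27 ⊕ 17 = 10
The overall nim-sum is X = 10. A pile of size p has a winning move iff p XOR X < p (reduce it to p XOR X).
  21: 21 XOR 10 = 31 ≥ 21 — no move.
  14: 14 XOR 10 = 4 < 14 — winning move (to 4).
  17: 17 XOR 10 = 27 ≥ 17 — no move.
That gives 1 winning move.

1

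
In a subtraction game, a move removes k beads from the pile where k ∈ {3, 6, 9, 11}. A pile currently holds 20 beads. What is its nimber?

2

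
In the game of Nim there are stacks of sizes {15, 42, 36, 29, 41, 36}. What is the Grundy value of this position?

Nim-sum: 15 ⊕ 42 ⊕ 36 ⊕ 29 ⊕ 41 ⊕ 36 = 17.

17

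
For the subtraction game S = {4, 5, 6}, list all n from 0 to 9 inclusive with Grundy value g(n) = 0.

0, 1, 2, 3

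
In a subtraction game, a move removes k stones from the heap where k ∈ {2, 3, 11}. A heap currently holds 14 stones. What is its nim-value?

Grundy values for subtraction set {2, 3, 11}:
k:     0  1  2  3  4  5  6  7  8  9 10 11 12 13 14
g(k):  0  0  1  1  2  0  0  1  1  2  0  3  1  2  0
So g(14) = 0.

0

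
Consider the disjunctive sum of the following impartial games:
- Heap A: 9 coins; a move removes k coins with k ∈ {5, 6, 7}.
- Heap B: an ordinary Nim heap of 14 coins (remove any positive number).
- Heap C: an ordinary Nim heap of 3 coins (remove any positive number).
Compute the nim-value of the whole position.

Grundy values for heap A (subtraction set {5, 6, 7}):
g(0) = mex{} = 0
g(1) = mex{} = 0
g(2) = mex{} = 0
g(3) = mex{} = 0
g(4) = mex{} = 0
g(5) = mex{0} = 1
g(6) = mex{0} = 1
g(7) = mex{0} = 1
g(8) = mex{0} = 1
g(9) = mex{0} = 1
So g(9) = 1.
Heap B is a plain Nim heap of size 14, so its Grundy value is 14.
Heap C is a plain Nim heap of size 3, so its Grundy value is 3.
The value of a disjunctive sum is the nim-sum of the parts.
Combined value = 1 ⊕ 14 ⊕ 3 = 12.

12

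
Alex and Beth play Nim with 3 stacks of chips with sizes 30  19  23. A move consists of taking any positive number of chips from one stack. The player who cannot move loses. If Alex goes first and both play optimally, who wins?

Alex wins

Nim-sum: 30 ⊕ 19 ⊕ 23 = 26.
The nim-sum is 26 ≠ 0, so this is an N-position: the player to move can win; Alex has a winning move.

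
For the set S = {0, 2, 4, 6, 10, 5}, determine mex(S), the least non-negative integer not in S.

1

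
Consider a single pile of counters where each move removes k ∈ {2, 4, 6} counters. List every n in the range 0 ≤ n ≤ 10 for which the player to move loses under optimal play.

0, 1, 8, 9

Build the Grundy sequence with g(k) = mex{g(k−s) : s ∈ {2, 4, 6}, s ≤ k}:
k:     0  1  2  3  4  5  6  7  8  9 10
g(k):  0  0  1  1  2  2  3  3  0  0  1
The P-positions (g = 0) in 0..10 are 0, 1, 8, 9.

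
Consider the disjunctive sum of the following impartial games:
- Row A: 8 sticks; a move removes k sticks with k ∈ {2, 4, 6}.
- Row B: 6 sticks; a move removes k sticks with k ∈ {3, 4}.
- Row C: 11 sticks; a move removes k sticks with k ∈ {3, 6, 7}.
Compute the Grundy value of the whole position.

2

For row A, compute g(0), g(1), … with moves {2, 4, 6}:
k:     0  1  2  3  4  5  6  7  8
g(k):  0  0  1  1  2  2  3  3  0
So g(8) = 0.
Grundy values for row B (subtraction set {3, 4}):
g(0) = mex{} = 0
g(1) = mex{} = 0
g(2) = mex{} = 0
g(3) = mex{0} = 1
g(4) = mex{0} = 1
g(5) = mex{0} = 1
g(6) = mex{0,1} = 2
So g(6) = 2.
For row C, compute g(0), g(1), … with moves {3, 6, 7}:
g(0) = mex{} = 0
g(1) = mex{} = 0
g(2) = mex{} = 0
g(3) = mex{0} = 1
g(4) = mex{0} = 1
g(5) = mex{0} = 1
g(6) = mex{0,1} = 2
g(7) = mex{0,1} = 2
g(8) = mex{0,1} = 2
g(9) = mex{0,1,2} = 3
g(10) = mex{1,2} = 0
g(11) = mex{1,2} = 0
So g(11) = 0.
The value of a disjunctive sum is the nim-sum of the parts.
Combined value = 0 ⊕ 2 ⊕ 0 = 2.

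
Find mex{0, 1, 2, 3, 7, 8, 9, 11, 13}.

4

The values 0, 1, 2, 3 are all present; 4 is the first non-negative integer missing from the set.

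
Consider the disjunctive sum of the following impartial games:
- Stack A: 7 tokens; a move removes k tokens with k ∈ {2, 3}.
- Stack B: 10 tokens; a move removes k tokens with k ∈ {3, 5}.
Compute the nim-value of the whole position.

1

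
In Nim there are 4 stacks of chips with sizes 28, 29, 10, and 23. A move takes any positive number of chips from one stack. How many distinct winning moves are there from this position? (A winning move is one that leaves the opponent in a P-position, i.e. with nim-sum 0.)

3

Write each in binary and XOR column by column:
  11100  (28)
  11101  (29)
  01010  (10)
  10111  (23)
  -----
  11100  (28)
The overall nim-sum is X = 28. A stack of size p has a winning move iff p XOR X < p (reduce it to p XOR X).
  28: 28 XOR 28 = 0 < 28 — winning move (to 0).
  29: 29 XOR 28 = 1 < 29 — winning move (to 1).
  10: 10 XOR 28 = 22 ≥ 10 — no move.
  23: 23 XOR 28 = 11 < 23 — winning move (to 11).
That gives 3 winning moves.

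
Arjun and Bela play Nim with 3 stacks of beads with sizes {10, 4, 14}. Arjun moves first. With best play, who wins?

Bela wins

Bitwise XOR of the heap sizes:
  1010  (10)
  0100  (4)
  1110  (14)
  ----
  0000  (0)
The nim-sum is 0, so this is a P-position: the player to move is in a losing position under optimal play; Arjun is about to move from it and so loses — Bela wins.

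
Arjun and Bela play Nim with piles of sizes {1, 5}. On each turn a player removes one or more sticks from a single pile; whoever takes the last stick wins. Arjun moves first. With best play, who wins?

Arjun wins

Nim-sum: 1 ⊕ 5 = 4.
The nim-sum is 4 ≠ 0, so this is an N-position: the player to move can win; Arjun has a winning move.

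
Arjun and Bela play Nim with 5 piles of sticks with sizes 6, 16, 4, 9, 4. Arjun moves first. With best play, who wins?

Arjun wins

Compute the nim-sum pairwise:
6 ⊕ 16 = 22
22 ⊕ 4 = 18
18 ⊕ 9 = 27
27 ⊕ 4 = 31
The nim-sum is 31 ≠ 0, so this is an N-position: the player to move can win; Arjun has a winning move.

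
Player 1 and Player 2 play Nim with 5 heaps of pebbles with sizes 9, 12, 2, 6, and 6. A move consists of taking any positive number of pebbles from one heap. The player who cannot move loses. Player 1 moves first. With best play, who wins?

Player 1 wins

Compute the nim-sum pairwise:
9 XOR 12 = 5
5 XOR 2 = 7
7 XOR 6 = 1
1 XOR 6 = 7
The nim-sum is 7 ≠ 0, so this is an N-position: the player to move can win; Player 1 has a winning move.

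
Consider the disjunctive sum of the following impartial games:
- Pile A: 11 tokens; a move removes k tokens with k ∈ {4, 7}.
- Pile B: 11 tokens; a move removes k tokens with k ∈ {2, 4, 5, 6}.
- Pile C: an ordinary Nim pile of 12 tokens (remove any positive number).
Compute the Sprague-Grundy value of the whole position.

For pile A, compute g(0), g(1), … with moves {4, 7}:
k:     0  1  2  3  4  5  6  7  8  9 10 11
g(k):  0  0  0  0  1  1  1  1  2  2  2  0
So g(11) = 0.
For pile B, compute g(0), g(1), … with moves {2, 4, 5, 6}:
k:     0  1  2  3  4  5  6  7  8  9 10 11
g(k):  0  0  1  1  2  2  3  3  0  0  1  1
So g(11) = 1.
Pile C is a plain Nim pile of size 12, so its Grundy value is 12.
By the Sprague-Grundy theorem, the Grundy value of a sum of independent games is the XOR of the component values.
Combined value = 0 XOR 1 XOR 12 = 13.

13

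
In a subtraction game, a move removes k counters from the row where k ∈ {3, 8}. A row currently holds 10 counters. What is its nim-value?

1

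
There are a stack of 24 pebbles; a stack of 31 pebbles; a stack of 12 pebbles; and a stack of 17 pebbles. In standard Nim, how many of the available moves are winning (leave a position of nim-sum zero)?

Write each in binary and XOR column by column:
  11000  (24)
  11111  (31)
  01100  (12)
  10001  (17)
  -----
  11010  (26)
The overall nim-sum is X = 26. A stack of size p has a winning move iff p XOR X < p (reduce it to p XOR X).
  24: 24 XOR 26 = 2 < 24 — winning move (to 2).
  31: 31 XOR 26 = 5 < 31 — winning move (to 5).
  12: 12 XOR 26 = 22 ≥ 12 — no move.
  17: 17 XOR 26 = 11 < 17 — winning move (to 11).
That gives 3 winning moves.

3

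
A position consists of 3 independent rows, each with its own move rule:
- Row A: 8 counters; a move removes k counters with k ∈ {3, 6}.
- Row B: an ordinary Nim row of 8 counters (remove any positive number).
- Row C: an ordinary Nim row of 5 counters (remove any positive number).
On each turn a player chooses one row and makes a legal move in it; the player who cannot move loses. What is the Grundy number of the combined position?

Build the Grundy sequence for row A with g(k) = mex{g(k−s) : s ∈ {3, 6}, s ≤ k}:
g(0) = mex{} = 0
g(1) = mex{} = 0
g(2) = mex{} = 0
g(3) = mex{0} = 1
g(4) = mex{0} = 1
g(5) = mex{0} = 1
g(6) = mex{0,1} = 2
g(7) = mex{0,1} = 2
g(8) = mex{0,1} = 2
So g(8) = 2.
Row B is a plain Nim row of size 8, so its Grundy value is 8.
Row C is a plain Nim row of size 5, so its Grundy value is 5.
The value of a disjunctive sum is the nim-sum of the parts.
Combined value = 2 ⊕ 8 ⊕ 5 = 15.

15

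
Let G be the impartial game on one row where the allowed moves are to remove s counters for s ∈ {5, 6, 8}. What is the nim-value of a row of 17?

Grundy values for subtraction set {5, 6, 8}:
k:     0  1  2  3  4  5  6  7  8  9 10 11 12 13 14 15 16 17
g(k):  0  0  0  0  0  1  1  1  1  1  2  2  2  0  0  0  0  0
So g(17) = 0.

0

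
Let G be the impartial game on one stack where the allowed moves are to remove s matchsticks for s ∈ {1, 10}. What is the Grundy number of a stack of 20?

1

Grundy values for subtraction set {1, 10}:
k:     0  1  2  3  4  5  6  7  8  9 10 11 12 13 14 15 16 17 18 19 20
g(k):  0  1  0  1  0  1  0  1  0  1  2  0  1  0  1  0  1  0  1  0  1
So g(20) = 1.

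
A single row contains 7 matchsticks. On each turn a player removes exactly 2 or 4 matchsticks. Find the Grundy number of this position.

Compute g(0), g(1), … for moves {2, 4}:
k:     0  1  2  3  4  5  6  7
g(k):  0  0  1  1  2  2  0  0
So g(7) = 0.

0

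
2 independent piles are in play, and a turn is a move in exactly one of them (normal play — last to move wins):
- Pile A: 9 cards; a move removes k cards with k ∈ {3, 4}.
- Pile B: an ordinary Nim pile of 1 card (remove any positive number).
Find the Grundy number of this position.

Grundy values for pile A (subtraction set {3, 4}):
k:     0  1  2  3  4  5  6  7  8  9
g(k):  0  0  0  1  1  1  2  0  0  0
So g(9) = 0.
Pile B is a plain Nim pile of size 1, so its Grundy value is 1.
By the Sprague-Grundy theorem, the Grundy value of a sum of independent games is the XOR of the component values.
Combined value = 0 ⊕ 1 = 1.

1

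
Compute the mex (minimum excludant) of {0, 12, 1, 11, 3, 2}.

The values 0, 1, 2, 3 are all present; 4 is the first non-negative integer missing from the set.

4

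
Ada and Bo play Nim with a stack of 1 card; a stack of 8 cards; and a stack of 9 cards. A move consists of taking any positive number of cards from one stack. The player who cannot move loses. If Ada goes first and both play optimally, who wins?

Bo wins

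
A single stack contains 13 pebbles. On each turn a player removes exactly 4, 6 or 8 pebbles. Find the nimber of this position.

Compute g(0), g(1), … for moves {4, 6, 8}:
g(0) = mex{} = 0
g(1) = mex{} = 0
g(2) = mex{} = 0
g(3) = mex{} = 0
g(4) = mex{0} = 1
g(5) = mex{0} = 1
g(6) = mex{0} = 1
g(7) = mex{0} = 1
g(8) = mex{0,1} = 2
g(9) = mex{0,1} = 2
g(10) = mex{0,1} = 2
g(11) = mex{0,1} = 2
g(12) = mex{1,2} = 0
g(13) = mex{1,2} = 0
So g(13) = 0.

0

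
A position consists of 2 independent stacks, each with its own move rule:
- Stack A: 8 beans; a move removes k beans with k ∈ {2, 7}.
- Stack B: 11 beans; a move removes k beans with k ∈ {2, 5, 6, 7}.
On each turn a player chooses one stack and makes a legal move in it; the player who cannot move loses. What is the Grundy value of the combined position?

For stack A, compute g(0), g(1), … with moves {2, 7}:
k:     0  1  2  3  4  5  6  7  8
g(k):  0  0  1  1  0  0  1  1  2
So g(8) = 2.
Build the Grundy sequence for stack B with g(k) = mex{g(k−s) : s ∈ {2, 5, 6, 7}, s ≤ k}:
g(0) = mex{} = 0
g(1) = mex{} = 0
g(2) = mex{0} = 1
g(3) = mex{0} = 1
g(4) = mex{1} = 0
g(5) = mex{0,1} = 2
g(6) = mex{0} = 1
g(7) = mex{0,1,2} = 3
g(8) = mex{0,1} = 2
g(9) = mex{0,1,3} = 2
g(10) = mex{0,1,2} = 3
g(11) = mex{0,1,2} = 3
So g(11) = 3.
By the Sprague-Grundy theorem, the Grundy value of a sum of independent games is the XOR of the component values.
Combined value = 2 ⊕ 3 = 1.

1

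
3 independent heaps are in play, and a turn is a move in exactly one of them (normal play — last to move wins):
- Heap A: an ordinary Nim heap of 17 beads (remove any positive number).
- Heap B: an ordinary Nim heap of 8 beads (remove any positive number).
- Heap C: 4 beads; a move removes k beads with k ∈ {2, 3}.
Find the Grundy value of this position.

27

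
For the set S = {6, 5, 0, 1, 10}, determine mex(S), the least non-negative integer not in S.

2

The values 0, 1 are all present; 2 is the first non-negative integer missing from the set.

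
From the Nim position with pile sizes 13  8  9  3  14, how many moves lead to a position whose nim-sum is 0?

3

Nim-sum: 13 XOR 8 XOR 9 XOR 3 XOR 14 = 1.
The overall nim-sum is X = 1. A pile of size p has a winning move iff p XOR X < p (reduce it to p XOR X).
  13: 13 XOR 1 = 12 < 13 — winning move (to 12).
  8: 8 XOR 1 = 9 ≥ 8 — no move.
  9: 9 XOR 1 = 8 < 9 — winning move (to 8).
  3: 3 XOR 1 = 2 < 3 — winning move (to 2).
  14: 14 XOR 1 = 15 ≥ 14 — no move.
That gives 3 winning moves.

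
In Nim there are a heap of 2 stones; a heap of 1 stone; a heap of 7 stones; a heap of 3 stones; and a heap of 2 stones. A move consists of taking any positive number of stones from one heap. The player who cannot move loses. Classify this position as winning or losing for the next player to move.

Winning position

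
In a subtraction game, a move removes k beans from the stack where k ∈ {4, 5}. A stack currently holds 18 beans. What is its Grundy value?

0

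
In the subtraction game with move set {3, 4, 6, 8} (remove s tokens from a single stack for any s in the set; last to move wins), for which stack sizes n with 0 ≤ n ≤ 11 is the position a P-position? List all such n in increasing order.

0, 1, 2, 11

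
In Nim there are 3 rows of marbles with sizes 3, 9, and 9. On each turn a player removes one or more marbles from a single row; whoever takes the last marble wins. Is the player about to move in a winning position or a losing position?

Bitwise XOR of the heap sizes:
  0011  (3)
  1001  (9)
  1001  (9)
  ----
  0011  (3)
The nim-sum is 3 ≠ 0, so this is an N-position: the player to move can win.

Winning position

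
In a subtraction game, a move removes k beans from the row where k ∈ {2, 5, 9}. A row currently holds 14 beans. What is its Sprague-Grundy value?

Compute g(0), g(1), … for moves {2, 5, 9}:
g(0) = mex{} = 0
g(1) = mex{} = 0
g(2) = mex{0} = 1
g(3) = mex{0} = 1
g(4) = mex{1} = 0
g(5) = mex{0,1} = 2
g(6) = mex{0} = 1
g(7) = mex{1,2} = 0
g(8) = mex{1} = 0
g(9) = mex{0} = 1
g(10) = mex{0,2} = 1
g(11) = mex{1} = 0
g(12) = mex{0,1} = 2
g(13) = mex{0} = 1
g(14) = mex{1,2} = 0
So g(14) = 0.

0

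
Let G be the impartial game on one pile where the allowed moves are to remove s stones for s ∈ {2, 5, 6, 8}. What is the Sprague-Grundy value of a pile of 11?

Compute g(0), g(1), … for moves {2, 5, 6, 8}:
k:     0  1  2  3  4  5  6  7  8  9 10 11
g(k):  0  0  1  1  0  2  1  3  2  2  3  0
So g(11) = 0.

0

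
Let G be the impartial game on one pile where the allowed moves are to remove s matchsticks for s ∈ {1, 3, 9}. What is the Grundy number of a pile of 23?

1

Grundy values for subtraction set {1, 3, 9}:
k:     0  1  2  3  4  5  6  7  8  9 10 11 12 13 14 15 16 17 18 19 20 21 22 23
g(k):  0  1  0  1  0  1  0  1  0  1  0  1  0  1  0  1  0  1  0  1  0  1  0  1
So g(23) = 1.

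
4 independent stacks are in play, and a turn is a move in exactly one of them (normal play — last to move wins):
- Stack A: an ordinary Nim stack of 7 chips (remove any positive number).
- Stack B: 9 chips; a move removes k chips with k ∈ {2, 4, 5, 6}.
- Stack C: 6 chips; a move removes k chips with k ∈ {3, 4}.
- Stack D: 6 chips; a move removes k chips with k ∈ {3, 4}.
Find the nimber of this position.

Stack A is a plain Nim stack of size 7, so its Grundy value is 7.
Grundy values for stack B (subtraction set {2, 4, 5, 6}):
k:     0  1  2  3  4  5  6  7  8  9
g(k):  0  0  1  1  2  2  3  3  0  0
So g(9) = 0.
Grundy values for stack C (subtraction set {3, 4}):
k:     0  1  2  3  4  5  6
g(k):  0  0  0  1  1  1  2
So g(6) = 2.
Build the Grundy sequence for stack D with g(k) = mex{g(k−s) : s ∈ {3, 4}, s ≤ k}:
g(0) = mex{} = 0
g(1) = mex{} = 0
g(2) = mex{} = 0
g(3) = mex{0} = 1
g(4) = mex{0} = 1
g(5) = mex{0} = 1
g(6) = mex{0,1} = 2
So g(6) = 2.
The value of a disjunctive sum is the nim-sum of the parts.
Combined value = 7 ⊕ 0 ⊕ 2 ⊕ 2 = 7.

7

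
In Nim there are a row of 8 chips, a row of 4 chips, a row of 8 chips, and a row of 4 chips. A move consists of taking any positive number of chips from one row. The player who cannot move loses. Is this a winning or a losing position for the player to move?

Losing position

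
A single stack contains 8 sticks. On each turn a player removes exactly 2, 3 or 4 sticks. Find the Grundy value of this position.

Build the Grundy sequence with g(k) = mex{g(k−s) : s ∈ {2, 3, 4}, s ≤ k}:
k:     0  1  2  3  4  5  6  7  8
g(k):  0  0  1  1  2  2  0  0  1
So g(8) = 1.

1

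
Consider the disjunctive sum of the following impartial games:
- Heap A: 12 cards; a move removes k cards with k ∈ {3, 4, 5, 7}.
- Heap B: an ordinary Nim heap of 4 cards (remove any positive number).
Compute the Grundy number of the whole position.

4

Build the Grundy sequence for heap A with g(k) = mex{g(k−s) : s ∈ {3, 4, 5, 7}, s ≤ k}:
k:     0  1  2  3  4  5  6  7  8  9 10 11 12
g(k):  0  0  0  1  1  1  2  2  2  3  0  0  0
So g(12) = 0.
Heap B is a plain Nim heap of size 4, so its Grundy value is 4.
The value of a disjunctive sum is the nim-sum of the parts.
Combined value = 0 XOR 4 = 4.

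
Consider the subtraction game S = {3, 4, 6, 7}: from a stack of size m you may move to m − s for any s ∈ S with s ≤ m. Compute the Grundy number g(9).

3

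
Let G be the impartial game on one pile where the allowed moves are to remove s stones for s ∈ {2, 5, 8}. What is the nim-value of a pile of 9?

Compute g(0), g(1), … for moves {2, 5, 8}:
g(0) = mex{} = 0
g(1) = mex{} = 0
g(2) = mex{0} = 1
g(3) = mex{0} = 1
g(4) = mex{1} = 0
g(5) = mex{0,1} = 2
g(6) = mex{0} = 1
g(7) = mex{1,2} = 0
g(8) = mex{0,1} = 2
g(9) = mex{0} = 1
So g(9) = 1.

1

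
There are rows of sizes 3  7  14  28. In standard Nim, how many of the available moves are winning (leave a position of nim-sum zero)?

Nim-sum: 3 ⊕ 7 ⊕ 14 ⊕ 28 = 22.
The overall nim-sum is X = 22. A row of size p has a winning move iff p XOR X < p (reduce it to p XOR X).
  3: 3 XOR 22 = 21 ≥ 3 — no move.
  7: 7 XOR 22 = 17 ≥ 7 — no move.
  14: 14 XOR 22 = 24 ≥ 14 — no move.
  28: 28 XOR 22 = 10 < 28 — winning move (to 10).
That gives 1 winning move.

1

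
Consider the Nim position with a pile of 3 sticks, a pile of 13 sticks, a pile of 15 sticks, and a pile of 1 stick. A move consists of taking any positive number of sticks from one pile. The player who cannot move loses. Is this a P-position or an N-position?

Compute the nim-sum pairwise:
3 ⊕ 13 = 14
14 ⊕ 15 = 1
1 ⊕ 1 = 0
The nim-sum is 0, so this is a P-position: the player to move is in a losing position under optimal play.

P-position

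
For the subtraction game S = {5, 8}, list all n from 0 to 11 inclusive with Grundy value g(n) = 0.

0, 1, 2, 3, 4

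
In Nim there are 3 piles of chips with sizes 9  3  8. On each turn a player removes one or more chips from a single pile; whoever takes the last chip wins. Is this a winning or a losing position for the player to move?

Winning position

Write each in binary and XOR column by column:
  1001  (9)
  0011  (3)
  1000  (8)
  ----
  0010  (2)
The nim-sum is 2 ≠ 0, so this is an N-position: the player to move can win.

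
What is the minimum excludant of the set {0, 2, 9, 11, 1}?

The values 0, 1, 2 are all present; 3 is the first non-negative integer missing from the set.

3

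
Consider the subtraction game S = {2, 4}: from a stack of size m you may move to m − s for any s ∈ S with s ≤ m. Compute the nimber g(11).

2

Build the Grundy sequence with g(k) = mex{g(k−s) : s ∈ {2, 4}, s ≤ k}:
g(0) = mex{} = 0
g(1) = mex{} = 0
g(2) = mex{0} = 1
g(3) = mex{0} = 1
g(4) = mex{0,1} = 2
g(5) = mex{0,1} = 2
g(6) = mex{1,2} = 0
g(7) = mex{1,2} = 0
g(8) = mex{0,2} = 1
g(9) = mex{0,2} = 1
g(10) = mex{0,1} = 2
g(11) = mex{0,1} = 2
So g(11) = 2.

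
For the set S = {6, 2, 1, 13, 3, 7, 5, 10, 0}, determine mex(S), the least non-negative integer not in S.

4

The values 0, 1, 2, 3 are all present; 4 is the first non-negative integer missing from the set.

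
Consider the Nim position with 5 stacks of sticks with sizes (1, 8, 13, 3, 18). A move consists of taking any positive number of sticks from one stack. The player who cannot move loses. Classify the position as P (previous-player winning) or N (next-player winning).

N-position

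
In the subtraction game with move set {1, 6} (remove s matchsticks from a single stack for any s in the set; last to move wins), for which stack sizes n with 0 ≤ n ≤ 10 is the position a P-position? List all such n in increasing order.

0, 2, 4, 7, 9

Compute g(0), g(1), … for moves {1, 6}:
k:     0  1  2  3  4  5  6  7  8  9 10
g(k):  0  1  0  1  0  1  2  0  1  0  1
The P-positions (g = 0) in 0..10 are 0, 2, 4, 7, 9.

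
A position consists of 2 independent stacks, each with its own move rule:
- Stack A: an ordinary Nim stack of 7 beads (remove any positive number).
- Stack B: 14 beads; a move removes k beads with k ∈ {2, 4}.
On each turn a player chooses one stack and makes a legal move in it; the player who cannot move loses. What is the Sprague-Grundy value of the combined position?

6

Stack A is a plain Nim stack of size 7, so its Grundy value is 7.
Build the Grundy sequence for stack B with g(k) = mex{g(k−s) : s ∈ {2, 4}, s ≤ k}:
g(0) = mex{} = 0
g(1) = mex{} = 0
g(2) = mex{0} = 1
g(3) = mex{0} = 1
g(4) = mex{0,1} = 2
g(5) = mex{0,1} = 2
g(6) = mex{1,2} = 0
g(7) = mex{1,2} = 0
g(8) = mex{0,2} = 1
g(9) = mex{0,2} = 1
g(10) = mex{0,1} = 2
g(11) = mex{0,1} = 2
g(12) = mex{1,2} = 0
g(13) = mex{1,2} = 0
g(14) = mex{0,2} = 1
So g(14) = 1.
By the Sprague-Grundy theorem, the Grundy value of a sum of independent games is the XOR of the component values.
Combined value = 7 ⊕ 1 = 6.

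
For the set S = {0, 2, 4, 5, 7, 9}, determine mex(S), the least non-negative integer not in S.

1

0 is in the set but 1 is not, so the mex is 1.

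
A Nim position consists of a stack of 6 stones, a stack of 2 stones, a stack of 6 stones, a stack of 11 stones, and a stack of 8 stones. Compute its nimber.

Compute the nim-sum pairwise:
6 XOR 2 = 4
4 XOR 6 = 2
2 XOR 11 = 9
9 XOR 8 = 1

1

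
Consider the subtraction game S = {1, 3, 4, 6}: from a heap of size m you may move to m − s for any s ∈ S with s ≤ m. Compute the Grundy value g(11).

Grundy values for subtraction set {1, 3, 4, 6}:
k:     0  1  2  3  4  5  6  7  8  9 10 11
g(k):  0  1  0  1  2  3  2  0  1  0  1  2
So g(11) = 2.

2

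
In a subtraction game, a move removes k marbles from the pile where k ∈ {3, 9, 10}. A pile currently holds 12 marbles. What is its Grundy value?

Compute g(0), g(1), … for moves {3, 9, 10}:
g(0) = mex{} = 0
g(1) = mex{} = 0
g(2) = mex{} = 0
g(3) = mex{0} = 1
g(4) = mex{0} = 1
g(5) = mex{0} = 1
g(6) = mex{1} = 0
g(7) = mex{1} = 0
g(8) = mex{1} = 0
g(9) = mex{0} = 1
g(10) = mex{0} = 1
g(11) = mex{0} = 1
g(12) = mex{0,1} = 2
So g(12) = 2.

2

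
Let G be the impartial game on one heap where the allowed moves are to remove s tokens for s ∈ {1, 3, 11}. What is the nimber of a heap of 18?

0

Build the Grundy sequence with g(k) = mex{g(k−s) : s ∈ {1, 3, 11}, s ≤ k}:
k:     0  1  2  3  4  5  6  7  8  9 10 11 12 13 14 15 16 17 18
g(k):  0  1  0  1  0  1  0  1  0  1  0  1  0  1  0  1  0  1  0
So g(18) = 0.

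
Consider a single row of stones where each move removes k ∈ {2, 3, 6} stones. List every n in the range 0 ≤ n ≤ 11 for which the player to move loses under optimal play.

0, 1, 5, 9, 10

Build the Grundy sequence with g(k) = mex{g(k−s) : s ∈ {2, 3, 6}, s ≤ k}:
k:     0  1  2  3  4  5  6  7  8  9 10 11
g(k):  0  0  1  1  2  0  3  1  2  0  0  1
The P-positions (g = 0) in 0..11 are 0, 1, 5, 9, 10.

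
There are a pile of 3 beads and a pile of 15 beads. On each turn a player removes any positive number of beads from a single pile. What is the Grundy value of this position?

Bitwise XOR of the heap sizes:
  0011  (3)
  1111  (15)
  ----
  1100  (12)

12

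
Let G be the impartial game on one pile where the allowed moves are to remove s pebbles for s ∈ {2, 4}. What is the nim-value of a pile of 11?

2

Compute g(0), g(1), … for moves {2, 4}:
g(0) = mex{} = 0
g(1) = mex{} = 0
g(2) = mex{0} = 1
g(3) = mex{0} = 1
g(4) = mex{0,1} = 2
g(5) = mex{0,1} = 2
g(6) = mex{1,2} = 0
g(7) = mex{1,2} = 0
g(8) = mex{0,2} = 1
g(9) = mex{0,2} = 1
g(10) = mex{0,1} = 2
g(11) = mex{0,1} = 2
So g(11) = 2.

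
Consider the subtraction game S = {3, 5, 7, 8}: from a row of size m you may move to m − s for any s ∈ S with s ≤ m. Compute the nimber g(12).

0

Grundy values for subtraction set {3, 5, 7, 8}:
k:     0  1  2  3  4  5  6  7  8  9 10 11 12
g(k):  0  0  0  1  1  1  2  2  2  3  3  0  0
So g(12) = 0.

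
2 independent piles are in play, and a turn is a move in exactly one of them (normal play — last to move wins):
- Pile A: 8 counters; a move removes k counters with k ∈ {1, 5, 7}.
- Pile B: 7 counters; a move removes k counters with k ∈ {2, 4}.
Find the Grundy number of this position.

Build the Grundy sequence for pile A with g(k) = mex{g(k−s) : s ∈ {1, 5, 7}, s ≤ k}:
k:     0  1  2  3  4  5  6  7  8
g(k):  0  1  0  1  0  1  0  1  0
So g(8) = 0.
Build the Grundy sequence for pile B with g(k) = mex{g(k−s) : s ∈ {2, 4}, s ≤ k}:
k:     0  1  2  3  4  5  6  7
g(k):  0  0  1  1  2  2  0  0
So g(7) = 0.
The value of a disjunctive sum is the nim-sum of the parts.
Combined value = 0 XOR 0 = 0.

0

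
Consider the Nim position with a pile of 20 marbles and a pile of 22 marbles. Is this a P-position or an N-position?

N-position

Bitwise XOR of the heap sizes:
  10100  (20)
  10110  (22)
  -----
  00010  (2)
The nim-sum is 2 ≠ 0, so this is an N-position: the player to move can win.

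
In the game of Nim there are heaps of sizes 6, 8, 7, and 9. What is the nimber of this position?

0

Write each in binary and XOR column by column:
  0110  (6)
  1000  (8)
  0111  (7)
  1001  (9)
  ----
  0000  (0)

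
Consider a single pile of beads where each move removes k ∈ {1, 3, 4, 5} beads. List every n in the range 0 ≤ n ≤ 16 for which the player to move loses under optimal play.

0, 2, 8, 10, 16

Build the Grundy sequence with g(k) = mex{g(k−s) : s ∈ {1, 3, 4, 5}, s ≤ k}:
k:     0  1  2  3  4  5  6  7  8  9 10 11 12 13 14 15 16
g(k):  0  1  0  1  2  3  2  3  0  1  0  1  2  3  2  3  0
The P-positions (g = 0) in 0..16 are 0, 2, 8, 10, 16.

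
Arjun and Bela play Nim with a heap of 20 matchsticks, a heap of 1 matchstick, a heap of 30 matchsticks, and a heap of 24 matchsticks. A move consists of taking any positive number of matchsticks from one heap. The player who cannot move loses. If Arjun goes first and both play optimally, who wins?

Arjun wins

In binary:
  10100  (20)
  00001  (1)
  11110  (30)
  11000  (24)
  -----
  10011  (19)
The nim-sum is 19 ≠ 0, so this is an N-position: the player to move can win; Arjun has a winning move.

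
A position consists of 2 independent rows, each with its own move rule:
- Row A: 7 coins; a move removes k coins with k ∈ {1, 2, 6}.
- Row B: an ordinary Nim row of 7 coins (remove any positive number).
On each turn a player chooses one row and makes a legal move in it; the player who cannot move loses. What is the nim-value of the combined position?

For row A, compute g(0), g(1), … with moves {1, 2, 6}:
g(0) = mex{} = 0
g(1) = mex{0} = 1
g(2) = mex{0,1} = 2
g(3) = mex{1,2} = 0
g(4) = mex{0,2} = 1
g(5) = mex{0,1} = 2
g(6) = mex{0,1,2} = 3
g(7) = mex{1,2,3} = 0
So g(7) = 0.
Row B is a plain Nim row of size 7, so its Grundy value is 7.
The value of a disjunctive sum is the nim-sum of the parts.
Combined value = 0 ⊕ 7 = 7.

7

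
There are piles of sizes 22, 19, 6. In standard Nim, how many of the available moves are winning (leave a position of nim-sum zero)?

Nim-sum: 22 XOR 19 XOR 6 = 3.
The overall nim-sum is X = 3. A pile of size p has a winning move iff p XOR X < p (reduce it to p XOR X).
  22: 22 XOR 3 = 21 < 22 — winning move (to 21).
  19: 19 XOR 3 = 16 < 19 — winning move (to 16).
  6: 6 XOR 3 = 5 < 6 — winning move (to 5).
That gives 3 winning moves.

3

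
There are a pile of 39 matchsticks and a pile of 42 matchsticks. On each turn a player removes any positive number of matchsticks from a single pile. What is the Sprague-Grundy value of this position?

Compute the nim-sum pairwise:
39 XOR 42 = 13

13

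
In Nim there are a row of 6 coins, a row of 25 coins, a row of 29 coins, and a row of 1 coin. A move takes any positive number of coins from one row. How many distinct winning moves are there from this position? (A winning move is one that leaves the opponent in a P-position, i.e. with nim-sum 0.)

Bitwise XOR of the heap sizes:
  00110  (6)
  11001  (25)
  11101  (29)
  00001  (1)
  -----
  00011  (3)
The overall nim-sum is X = 3. A row of size p has a winning move iff p XOR X < p (reduce it to p XOR X).
  6: 6 XOR 3 = 5 < 6 — winning move (to 5).
  25: 25 XOR 3 = 26 ≥ 25 — no move.
  29: 29 XOR 3 = 30 ≥ 29 — no move.
  1: 1 XOR 3 = 2 ≥ 1 — no move.
That gives 1 winning move.

1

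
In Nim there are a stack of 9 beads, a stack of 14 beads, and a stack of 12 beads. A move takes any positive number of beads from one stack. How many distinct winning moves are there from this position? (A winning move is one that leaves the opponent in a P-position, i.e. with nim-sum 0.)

Nim-sum: 9 XOR 14 XOR 12 = 11.
The overall nim-sum is X = 11. A stack of size p has a winning move iff p XOR X < p (reduce it to p XOR X).
  9: 9 XOR 11 = 2 < 9 — winning move (to 2).
  14: 14 XOR 11 = 5 < 14 — winning move (to 5).
  12: 12 XOR 11 = 7 < 12 — winning move (to 7).
That gives 3 winning moves.

3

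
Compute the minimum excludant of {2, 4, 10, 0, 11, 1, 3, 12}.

5

The values 0, 1, 2, 3, 4 are all present; 5 is the first non-negative integer missing from the set.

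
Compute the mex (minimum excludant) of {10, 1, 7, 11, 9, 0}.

The values 0, 1 are all present; 2 is the first non-negative integer missing from the set.

2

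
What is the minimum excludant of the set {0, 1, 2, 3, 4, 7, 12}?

The values 0, 1, 2, 3, 4 are all present; 5 is the first non-negative integer missing from the set.

5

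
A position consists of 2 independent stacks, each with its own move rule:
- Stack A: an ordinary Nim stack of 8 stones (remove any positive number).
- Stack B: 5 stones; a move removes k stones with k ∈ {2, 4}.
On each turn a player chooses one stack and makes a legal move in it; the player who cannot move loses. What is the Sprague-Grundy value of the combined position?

Stack A is a plain Nim stack of size 8, so its Grundy value is 8.
Build the Grundy sequence for stack B with g(k) = mex{g(k−s) : s ∈ {2, 4}, s ≤ k}:
k:     0  1  2  3  4  5
g(k):  0  0  1  1  2  2
So g(5) = 2.
By the Sprague-Grundy theorem, the Grundy value of a sum of independent games is the XOR of the component values.
Combined value = 8 XOR 2 = 10.

10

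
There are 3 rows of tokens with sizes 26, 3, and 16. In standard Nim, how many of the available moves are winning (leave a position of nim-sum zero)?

1

Write each in binary and XOR column by column:
  11010  (26)
  00011  (3)
  10000  (16)
  -----
  01001  (9)
The overall nim-sum is X = 9. A row of size p has a winning move iff p XOR X < p (reduce it to p XOR X).
  26: 26 XOR 9 = 19 < 26 — winning move (to 19).
  3: 3 XOR 9 = 10 ≥ 3 — no move.
  16: 16 XOR 9 = 25 ≥ 16 — no move.
That gives 1 winning move.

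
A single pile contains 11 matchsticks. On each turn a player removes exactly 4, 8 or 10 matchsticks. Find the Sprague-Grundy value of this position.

2

Grundy values for subtraction set {4, 8, 10}:
g(0) = mex{} = 0
g(1) = mex{} = 0
g(2) = mex{} = 0
g(3) = mex{} = 0
g(4) = mex{0} = 1
g(5) = mex{0} = 1
g(6) = mex{0} = 1
g(7) = mex{0} = 1
g(8) = mex{0,1} = 2
g(9) = mex{0,1} = 2
g(10) = mex{0,1} = 2
g(11) = mex{0,1} = 2
So g(11) = 2.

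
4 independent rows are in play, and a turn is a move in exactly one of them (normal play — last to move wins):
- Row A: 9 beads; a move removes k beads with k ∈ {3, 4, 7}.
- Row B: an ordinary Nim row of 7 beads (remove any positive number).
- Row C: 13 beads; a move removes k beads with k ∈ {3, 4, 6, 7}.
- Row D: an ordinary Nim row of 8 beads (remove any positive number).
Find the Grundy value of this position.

13

Build the Grundy sequence for row A with g(k) = mex{g(k−s) : s ∈ {3, 4, 7}, s ≤ k}:
g(0) = mex{} = 0
g(1) = mex{} = 0
g(2) = mex{} = 0
g(3) = mex{0} = 1
g(4) = mex{0} = 1
g(5) = mex{0} = 1
g(6) = mex{0,1} = 2
g(7) = mex{0,1} = 2
g(8) = mex{0,1} = 2
g(9) = mex{0,1,2} = 3
So g(9) = 3.
Row B is a plain Nim row of size 7, so its Grundy value is 7.
For row C, compute g(0), g(1), … with moves {3, 4, 6, 7}:
g(0) = mex{} = 0
g(1) = mex{} = 0
g(2) = mex{} = 0
g(3) = mex{0} = 1
g(4) = mex{0} = 1
g(5) = mex{0} = 1
g(6) = mex{0,1} = 2
g(7) = mex{0,1} = 2
g(8) = mex{0,1} = 2
g(9) = mex{0,1,2} = 3
g(10) = mex{1,2} = 0
g(11) = mex{1,2} = 0
g(12) = mex{1,2,3} = 0
g(13) = mex{0,2,3} = 1
So g(13) = 1.
Row D is a plain Nim row of size 8, so its Grundy value is 8.
The value of a disjunctive sum is the nim-sum of the parts.
Combined value = 3 XOR 7 XOR 1 XOR 8 = 13.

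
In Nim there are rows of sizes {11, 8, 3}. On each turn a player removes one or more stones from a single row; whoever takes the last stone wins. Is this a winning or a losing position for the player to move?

Losing position

Compute the nim-sum pairwise:
11 XOR 8 = 3
3 XOR 3 = 0
The nim-sum is 0, so this is a P-position: the player to move is in a losing position under optimal play.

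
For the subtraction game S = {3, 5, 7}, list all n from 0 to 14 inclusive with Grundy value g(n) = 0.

0, 1, 2, 10, 11, 12

Grundy values for subtraction set {3, 5, 7}:
k:     0  1  2  3  4  5  6  7  8  9 10 11 12 13 14
g(k):  0  0  0  1  1  1  2  2  2  3  0  0  0  1  1
The P-positions (g = 0) in 0..14 are 0, 1, 2, 10, 11, 12.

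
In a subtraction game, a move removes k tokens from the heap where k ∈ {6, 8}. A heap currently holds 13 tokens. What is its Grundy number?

Grundy values for subtraction set {6, 8}:
g(0) = mex{} = 0
g(1) = mex{} = 0
g(2) = mex{} = 0
g(3) = mex{} = 0
g(4) = mex{} = 0
g(5) = mex{} = 0
g(6) = mex{0} = 1
g(7) = mex{0} = 1
g(8) = mex{0} = 1
g(9) = mex{0} = 1
g(10) = mex{0} = 1
g(11) = mex{0} = 1
g(12) = mex{0,1} = 2
g(13) = mex{0,1} = 2
So g(13) = 2.

2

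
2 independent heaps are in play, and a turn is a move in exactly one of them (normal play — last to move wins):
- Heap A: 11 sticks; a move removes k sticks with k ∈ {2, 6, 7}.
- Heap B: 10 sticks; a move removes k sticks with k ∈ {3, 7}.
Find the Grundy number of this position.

1

For heap A, compute g(0), g(1), … with moves {2, 6, 7}:
g(0) = mex{} = 0
g(1) = mex{} = 0
g(2) = mex{0} = 1
g(3) = mex{0} = 1
g(4) = mex{1} = 0
g(5) = mex{1} = 0
g(6) = mex{0} = 1
g(7) = mex{0} = 1
g(8) = mex{0,1} = 2
g(9) = mex{1} = 0
g(10) = mex{0,1,2} = 3
g(11) = mex{0} = 1
So g(11) = 1.
Build the Grundy sequence for heap B with g(k) = mex{g(k−s) : s ∈ {3, 7}, s ≤ k}:
k:     0  1  2  3  4  5  6  7  8  9 10
g(k):  0  0  0  1  1  1  0  2  2  1  0
So g(10) = 0.
The value of a disjunctive sum is the nim-sum of the parts.
Combined value = 1 ⊕ 0 = 1.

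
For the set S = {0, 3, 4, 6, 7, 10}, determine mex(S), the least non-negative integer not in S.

1

0 is in the set but 1 is not, so the mex is 1.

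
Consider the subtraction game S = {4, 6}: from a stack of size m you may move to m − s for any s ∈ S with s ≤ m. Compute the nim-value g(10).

0

Compute g(0), g(1), … for moves {4, 6}:
k:     0  1  2  3  4  5  6  7  8  9 10
g(k):  0  0  0  0  1  1  1  1  2  2  0
So g(10) = 0.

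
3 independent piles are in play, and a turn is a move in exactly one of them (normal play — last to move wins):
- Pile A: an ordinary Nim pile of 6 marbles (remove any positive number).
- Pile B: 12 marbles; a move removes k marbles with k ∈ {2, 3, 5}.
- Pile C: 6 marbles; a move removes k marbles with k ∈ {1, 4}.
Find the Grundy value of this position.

5

Pile A is a plain Nim pile of size 6, so its Grundy value is 6.
Build the Grundy sequence for pile B with g(k) = mex{g(k−s) : s ∈ {2, 3, 5}, s ≤ k}:
g(0) = mex{} = 0
g(1) = mex{} = 0
g(2) = mex{0} = 1
g(3) = mex{0} = 1
g(4) = mex{0,1} = 2
g(5) = mex{0,1} = 2
g(6) = mex{0,1,2} = 3
g(7) = mex{1,2} = 0
g(8) = mex{1,2,3} = 0
g(9) = mex{0,2,3} = 1
g(10) = mex{0,2} = 1
g(11) = mex{0,1,3} = 2
g(12) = mex{0,1} = 2
So g(12) = 2.
Grundy values for pile C (subtraction set {1, 4}):
g(0) = mex{} = 0
g(1) = mex{0} = 1
g(2) = mex{1} = 0
g(3) = mex{0} = 1
g(4) = mex{0,1} = 2
g(5) = mex{1,2} = 0
g(6) = mex{0} = 1
So g(6) = 1.
By the Sprague-Grundy theorem, the Grundy value of a sum of independent games is the XOR of the component values.
Combined value = 6 ⊕ 2 ⊕ 1 = 5.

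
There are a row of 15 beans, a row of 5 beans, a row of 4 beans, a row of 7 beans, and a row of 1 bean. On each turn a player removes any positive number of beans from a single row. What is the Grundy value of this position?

8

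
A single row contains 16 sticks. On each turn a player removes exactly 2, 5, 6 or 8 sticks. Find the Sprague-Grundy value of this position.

Build the Grundy sequence with g(k) = mex{g(k−s) : s ∈ {2, 5, 6, 8}, s ≤ k}:
k:     0  1  2  3  4  5  6  7  8  9 10 11 12 13 14 15 16
g(k):  0  0  1  1  0  2  1  3  2  2  3  0  2  1  0  0  1
So g(16) = 1.

1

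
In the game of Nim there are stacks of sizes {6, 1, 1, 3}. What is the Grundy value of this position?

Nim-sum: 6 ⊕ 1 ⊕ 1 ⊕ 3 = 5.

5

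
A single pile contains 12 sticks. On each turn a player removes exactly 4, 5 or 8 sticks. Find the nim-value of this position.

0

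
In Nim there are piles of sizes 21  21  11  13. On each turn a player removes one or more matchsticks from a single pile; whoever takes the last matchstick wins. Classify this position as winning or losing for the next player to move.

Write each in binary and XOR column by column:
  10101  (21)
  10101  (21)
  01011  (11)
  01101  (13)
  -----
  00110  (6)
The nim-sum is 6 ≠ 0, so this is an N-position: the player to move can win.

Winning position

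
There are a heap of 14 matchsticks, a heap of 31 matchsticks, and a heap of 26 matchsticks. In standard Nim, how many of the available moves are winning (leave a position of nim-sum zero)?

Nim-sum: 14 XOR 31 XOR 26 = 11.
The overall nim-sum is X = 11. A heap of size p has a winning move iff p XOR X < p (reduce it to p XOR X).
  14: 14 XOR 11 = 5 < 14 — winning move (to 5).
  31: 31 XOR 11 = 20 < 31 — winning move (to 20).
  26: 26 XOR 11 = 17 < 26 — winning move (to 17).
That gives 3 winning moves.

3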